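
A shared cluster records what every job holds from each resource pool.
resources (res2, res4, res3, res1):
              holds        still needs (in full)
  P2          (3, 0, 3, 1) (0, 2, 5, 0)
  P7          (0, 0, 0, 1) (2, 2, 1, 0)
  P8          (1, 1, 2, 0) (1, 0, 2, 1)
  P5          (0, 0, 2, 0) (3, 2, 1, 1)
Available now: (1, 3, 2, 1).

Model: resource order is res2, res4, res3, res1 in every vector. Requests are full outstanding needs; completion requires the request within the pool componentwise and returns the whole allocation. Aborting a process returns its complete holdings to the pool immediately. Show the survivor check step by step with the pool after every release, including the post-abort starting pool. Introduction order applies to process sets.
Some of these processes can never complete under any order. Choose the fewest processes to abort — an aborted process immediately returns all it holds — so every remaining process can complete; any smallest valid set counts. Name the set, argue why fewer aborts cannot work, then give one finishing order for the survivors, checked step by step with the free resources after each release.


Minimum abort set: P2.
Key observation: the returned (3, 0, 3, 1) from P2 is what brings P5 — unrunnable before, under any order — into play at step 2.
Why nothing smaller works: aborting no one leaves the state deadlocked as given.
The survivors complete as P8, P5, P7. Check, step by step (starting from the post-abort pool):
  pool = (4, 3, 5, 2)
  P8: need (1, 0, 2, 1) fits (4, 3, 5, 2); releases (1, 1, 2, 0), pool now (5, 4, 7, 2)
  P5: need (3, 2, 1, 1) fits (5, 4, 7, 2); releases (0, 0, 2, 0), pool now (5, 4, 9, 2)
  P7: need (2, 2, 1, 0) fits (5, 4, 9, 2); releases (0, 0, 0, 1), pool now (5, 4, 9, 3)


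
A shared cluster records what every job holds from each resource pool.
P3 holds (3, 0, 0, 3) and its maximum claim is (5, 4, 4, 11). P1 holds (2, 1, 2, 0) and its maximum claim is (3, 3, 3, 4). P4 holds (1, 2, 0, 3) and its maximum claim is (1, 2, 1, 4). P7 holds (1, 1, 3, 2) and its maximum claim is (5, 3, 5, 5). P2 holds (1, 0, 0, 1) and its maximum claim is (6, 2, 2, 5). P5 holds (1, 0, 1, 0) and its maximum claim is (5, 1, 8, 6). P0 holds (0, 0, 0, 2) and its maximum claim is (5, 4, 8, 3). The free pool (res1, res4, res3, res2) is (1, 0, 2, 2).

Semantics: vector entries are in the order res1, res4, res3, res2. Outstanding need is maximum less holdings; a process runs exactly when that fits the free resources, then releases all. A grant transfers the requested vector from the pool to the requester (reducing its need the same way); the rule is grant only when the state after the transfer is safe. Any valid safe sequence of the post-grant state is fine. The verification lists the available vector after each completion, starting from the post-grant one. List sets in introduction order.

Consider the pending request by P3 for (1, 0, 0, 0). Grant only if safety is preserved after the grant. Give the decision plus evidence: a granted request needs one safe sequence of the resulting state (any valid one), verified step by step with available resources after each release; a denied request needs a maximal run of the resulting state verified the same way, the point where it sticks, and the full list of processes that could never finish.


DENY — the pretend-granted state is unsafe.
Key observation: after P4, P1 the pool peaks at (3, 3, 4, 5), and each blocked process is short somewhere: P3 on res4, res2; P7 on res1; P2 on res1; P5 on res1, res3, res2; P0 on res1, res4, res3.
After a pretend grant, a maximal execution: P4, P1 — then nothing else fits. Verifying each step:
  pool = (0, 0, 2, 2)
  P4: need (0, 0, 1, 1) fits (0, 0, 2, 2); releases (1, 2, 0, 3), pool now (1, 2, 2, 5)
  P1: need (1, 2, 1, 4) fits (1, 2, 2, 5); releases (2, 1, 2, 0), pool now (3, 3, 4, 5)
  P3 still needs (1, 4, 4, 8) but only (3, 3, 4, 5) is free — short on res4 and res2
  P7 still needs (4, 2, 2, 3) but only (3, 3, 4, 5) is free — short on res1
  P2 still needs (5, 2, 2, 4) but only (3, 3, 4, 5) is free — short on res1
  P5 still needs (4, 1, 7, 6) but only (3, 3, 4, 5) is free — short on res1, res3 and res2
  P0 still needs (5, 4, 8, 1) but only (3, 3, 4, 5) is free — short on res1, res4 and res3
Processes that could never finish after the grant: P3, P7, P2, P5 and P0.


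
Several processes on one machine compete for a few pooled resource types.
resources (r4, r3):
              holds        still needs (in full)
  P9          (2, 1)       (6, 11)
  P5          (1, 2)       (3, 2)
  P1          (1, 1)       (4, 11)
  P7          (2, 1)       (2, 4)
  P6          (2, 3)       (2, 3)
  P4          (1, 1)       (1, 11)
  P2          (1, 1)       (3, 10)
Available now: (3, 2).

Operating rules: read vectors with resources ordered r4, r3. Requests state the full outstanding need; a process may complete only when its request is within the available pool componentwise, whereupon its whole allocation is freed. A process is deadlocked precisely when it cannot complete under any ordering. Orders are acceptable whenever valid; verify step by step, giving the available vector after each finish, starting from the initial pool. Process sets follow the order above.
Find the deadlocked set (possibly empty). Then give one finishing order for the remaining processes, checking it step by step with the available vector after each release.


Deadlocked set: P9, P1, P4 and P2.
Key observation: P5, P6, P7 can finish, but then (8, 8) is all there is, and the blocked group's r3 demands exceed it.
The rest can finish in the order P5, P6, P7. Step-by-step check:
  pool = (3, 2)
  run P5 (needs (3, 2), free (3, 2)); after release of (1, 2) the pool is (4, 4)
  run P6 (needs (2, 3), free (4, 4)); after release of (2, 3) the pool is (6, 7)
  run P7 (needs (2, 4), free (6, 7)); after release of (2, 1) the pool is (8, 8)
The blocked processes can never fit:
  P9 still needs (6, 11) but only (8, 8) is free — short on r3
  P1 still needs (4, 11) but only (8, 8) is free — short on r3
  P4 still needs (1, 11) but only (8, 8) is free — short on r3
  P2 still needs (3, 10) but only (8, 8) is free — short on r3


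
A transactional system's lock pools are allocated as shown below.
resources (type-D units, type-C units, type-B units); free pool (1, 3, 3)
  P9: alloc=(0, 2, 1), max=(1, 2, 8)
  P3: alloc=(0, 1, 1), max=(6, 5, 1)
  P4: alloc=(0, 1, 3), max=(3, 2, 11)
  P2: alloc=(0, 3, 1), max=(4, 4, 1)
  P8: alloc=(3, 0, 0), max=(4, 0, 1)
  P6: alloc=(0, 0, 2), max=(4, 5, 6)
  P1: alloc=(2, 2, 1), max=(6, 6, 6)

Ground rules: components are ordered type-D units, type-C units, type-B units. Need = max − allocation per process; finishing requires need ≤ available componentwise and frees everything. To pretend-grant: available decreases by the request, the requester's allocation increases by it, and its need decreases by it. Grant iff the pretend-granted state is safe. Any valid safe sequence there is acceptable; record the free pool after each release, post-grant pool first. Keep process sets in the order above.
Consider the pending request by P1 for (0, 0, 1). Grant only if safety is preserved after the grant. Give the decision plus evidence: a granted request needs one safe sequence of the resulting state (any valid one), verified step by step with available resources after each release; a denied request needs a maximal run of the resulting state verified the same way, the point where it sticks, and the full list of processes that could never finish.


DENY: after the grant no complete ordering would exist.
Key observation: after P8, P2 the pool peaks at (4, 6, 3), and each blocked process is short somewhere: P9 on type-B units; P3 on type-D units; P4 on type-B units; P6 on type-B units; P1 on type-B units.
On the post-grant state, P8, P2 is a maximal run — nothing extends it. Step-by-step check:
  pool = (1, 3, 2)
  P8: need (1, 0, 1) fits (1, 3, 2); releases (3, 0, 0), pool now (4, 3, 2)
  P2: need (4, 1, 0) fits (4, 3, 2); releases (0, 3, 1), pool now (4, 6, 3)
  blocked: P9 wants (1, 0, 7), pool (4, 6, 3) — not enough type-B units
  blocked: P3 wants (6, 4, 0), pool (4, 6, 3) — not enough type-D units
  blocked: P4 wants (3, 1, 8), pool (4, 6, 3) — not enough type-B units
  blocked: P6 wants (4, 5, 4), pool (4, 6, 3) — not enough type-B units
  blocked: P1 wants (4, 4, 4), pool (4, 6, 3) — not enough type-B units
Processes that could never finish after the grant: P9, P3, P4, P6 and P1.


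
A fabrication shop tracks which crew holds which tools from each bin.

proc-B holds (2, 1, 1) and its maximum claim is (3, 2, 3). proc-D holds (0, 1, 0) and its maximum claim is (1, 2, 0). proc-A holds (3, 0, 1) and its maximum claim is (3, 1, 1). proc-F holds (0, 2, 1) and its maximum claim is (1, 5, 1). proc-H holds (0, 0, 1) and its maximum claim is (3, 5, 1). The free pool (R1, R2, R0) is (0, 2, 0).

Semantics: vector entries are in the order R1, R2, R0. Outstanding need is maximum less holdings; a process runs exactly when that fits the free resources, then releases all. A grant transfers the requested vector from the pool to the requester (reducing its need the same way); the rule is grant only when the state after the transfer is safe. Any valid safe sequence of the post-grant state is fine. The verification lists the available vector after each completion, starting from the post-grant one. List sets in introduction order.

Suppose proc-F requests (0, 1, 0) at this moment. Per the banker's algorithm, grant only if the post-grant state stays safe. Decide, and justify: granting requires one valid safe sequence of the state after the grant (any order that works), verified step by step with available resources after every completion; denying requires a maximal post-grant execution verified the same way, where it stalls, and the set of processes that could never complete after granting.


GRANT — the state after the grant stays safe, e.g. via proc-A, proc-D, proc-F, proc-H, proc-B.
Key observation: even at the reduced pool (0, 1, 0), proc-A fits immediately, so safety survives the grant.
Step-by-step check of the post-grant state:
  pool = (0, 1, 0)
  run proc-A (needs (0, 1, 0), free (0, 1, 0)); after release of (3, 0, 1) the pool is (3, 1, 1)
  run proc-D (needs (1, 1, 0), free (3, 1, 1)); after release of (0, 1, 0) the pool is (3, 2, 1)
  run proc-F (needs (1, 2, 0), free (3, 2, 1)); after release of (0, 3, 1) the pool is (3, 5, 2)
  run proc-H (needs (3, 5, 0), free (3, 5, 2)); after release of (0, 0, 1) the pool is (3, 5, 3)
  run proc-B (needs (1, 1, 2), free (3, 5, 3)); after release of (2, 1, 1) the pool is (5, 6, 4)


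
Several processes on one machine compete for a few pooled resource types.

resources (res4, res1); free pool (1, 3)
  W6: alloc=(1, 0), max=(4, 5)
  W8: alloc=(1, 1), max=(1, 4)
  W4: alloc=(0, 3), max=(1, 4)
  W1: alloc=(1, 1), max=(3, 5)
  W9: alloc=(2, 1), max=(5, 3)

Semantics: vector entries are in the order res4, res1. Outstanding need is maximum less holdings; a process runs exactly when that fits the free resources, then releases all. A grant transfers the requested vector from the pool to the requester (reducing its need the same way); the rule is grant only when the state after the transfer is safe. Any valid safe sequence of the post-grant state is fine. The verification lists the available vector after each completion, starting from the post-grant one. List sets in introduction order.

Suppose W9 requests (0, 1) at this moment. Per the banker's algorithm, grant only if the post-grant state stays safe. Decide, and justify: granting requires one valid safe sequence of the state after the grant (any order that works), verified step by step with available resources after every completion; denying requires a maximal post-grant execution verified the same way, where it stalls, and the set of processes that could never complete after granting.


GRANT: granting preserves safety; a valid post-grant sequence is W4, W8, W1, W6, W9.
Key observation: (1, 2) free after granting still covers W4 first, and each release covers the next.
Check on the post-grant state, step by step:
  pool = (1, 2)
  W4 needs (1, 1) <= (1, 2) -> finishes; pool += (0, 3) = (1, 5)
  W8 needs (0, 3) <= (1, 5) -> finishes; pool += (1, 1) = (2, 6)
  W1 needs (2, 4) <= (2, 6) -> finishes; pool += (1, 1) = (3, 7)
  W6 needs (3, 5) <= (3, 7) -> finishes; pool += (1, 0) = (4, 7)
  W9 needs (3, 1) <= (4, 7) -> finishes; pool += (2, 2) = (6, 9)


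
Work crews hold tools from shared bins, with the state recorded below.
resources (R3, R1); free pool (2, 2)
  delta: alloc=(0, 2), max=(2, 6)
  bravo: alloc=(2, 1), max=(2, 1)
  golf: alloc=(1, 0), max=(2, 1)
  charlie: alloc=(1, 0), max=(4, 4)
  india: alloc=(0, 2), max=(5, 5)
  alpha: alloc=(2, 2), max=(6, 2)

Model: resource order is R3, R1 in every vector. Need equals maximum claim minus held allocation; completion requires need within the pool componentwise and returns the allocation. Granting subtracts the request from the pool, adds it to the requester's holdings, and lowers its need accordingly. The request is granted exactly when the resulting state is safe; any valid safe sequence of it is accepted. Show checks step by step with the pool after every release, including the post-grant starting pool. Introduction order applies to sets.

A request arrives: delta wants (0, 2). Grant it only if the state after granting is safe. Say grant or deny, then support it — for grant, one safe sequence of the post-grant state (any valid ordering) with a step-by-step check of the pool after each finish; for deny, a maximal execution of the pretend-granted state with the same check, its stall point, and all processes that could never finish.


GRANT: granting preserves safety; a valid post-grant sequence is bravo, alpha, delta, india, charlie, golf.
Key observation: the transfer keeps a workable pool ((2, 0)); bravo starts the safe sequence.
Check on the post-grant state, step by step:
  pool = (2, 0)
  bravo needs (0, 0) <= (2, 0) -> finishes; pool += (2, 1) = (4, 1)
  alpha needs (4, 0) <= (4, 1) -> finishes; pool += (2, 2) = (6, 3)
  delta needs (2, 2) <= (6, 3) -> finishes; pool += (0, 4) = (6, 7)
  india needs (5, 3) <= (6, 7) -> finishes; pool += (0, 2) = (6, 9)
  charlie needs (3, 4) <= (6, 9) -> finishes; pool += (1, 0) = (7, 9)
  golf needs (1, 1) <= (7, 9) -> finishes; pool += (1, 0) = (8, 9)


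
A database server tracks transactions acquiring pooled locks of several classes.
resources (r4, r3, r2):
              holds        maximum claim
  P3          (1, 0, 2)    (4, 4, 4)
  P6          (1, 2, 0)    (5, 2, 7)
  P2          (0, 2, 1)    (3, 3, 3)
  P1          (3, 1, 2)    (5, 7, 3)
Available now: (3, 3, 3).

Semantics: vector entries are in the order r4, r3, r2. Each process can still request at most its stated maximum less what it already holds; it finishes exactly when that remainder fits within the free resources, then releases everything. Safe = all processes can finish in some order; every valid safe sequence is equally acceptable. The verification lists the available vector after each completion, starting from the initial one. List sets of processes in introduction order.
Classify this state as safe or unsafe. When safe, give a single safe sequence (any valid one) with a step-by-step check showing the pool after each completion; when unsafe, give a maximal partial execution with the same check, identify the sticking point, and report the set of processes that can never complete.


UNSAFE.
Key observation: after P2, P3 the pool peaks at (4, 5, 6), and each blocked process is short somewhere: P6 on r2; P1 on r3.
The run P2, P3 cannot be extended any further. Walking it through:
  pool = (3, 3, 3)
  P2 needs (3, 1, 2) <= (3, 3, 3) -> finishes; pool += (0, 2, 1) = (3, 5, 4)
  P3 needs (3, 4, 2) <= (3, 5, 4) -> finishes; pool += (1, 0, 2) = (4, 5, 6)
  P6 cannot run: need (4, 0, 7) vs free (4, 5, 6) (insufficient r2)
  P1 cannot run: need (2, 6, 1) vs free (4, 5, 6) (insufficient r3)
Permanently blocked: P6 and P1.


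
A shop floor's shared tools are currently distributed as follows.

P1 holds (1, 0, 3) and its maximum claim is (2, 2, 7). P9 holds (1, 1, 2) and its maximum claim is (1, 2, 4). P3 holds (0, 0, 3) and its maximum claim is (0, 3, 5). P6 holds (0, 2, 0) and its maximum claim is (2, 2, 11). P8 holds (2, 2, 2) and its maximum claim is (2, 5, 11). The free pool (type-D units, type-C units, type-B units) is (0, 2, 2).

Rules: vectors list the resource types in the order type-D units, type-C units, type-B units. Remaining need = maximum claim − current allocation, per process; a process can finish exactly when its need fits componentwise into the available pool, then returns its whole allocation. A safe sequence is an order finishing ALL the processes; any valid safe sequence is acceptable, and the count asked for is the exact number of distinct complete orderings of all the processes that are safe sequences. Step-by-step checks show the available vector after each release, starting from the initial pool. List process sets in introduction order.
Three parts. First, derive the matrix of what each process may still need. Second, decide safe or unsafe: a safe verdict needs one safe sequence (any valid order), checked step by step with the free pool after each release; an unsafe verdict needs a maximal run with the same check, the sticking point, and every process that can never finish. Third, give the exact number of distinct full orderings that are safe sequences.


(1) Need matrix, components ordered type-D units, type-C units, type-B units:
  P1: (1, 2, 4)
  P9: (0, 1, 2)
  P3: (0, 3, 2)
  P6: (2, 0, 11)
  P8: (0, 3, 9)
(2) SAFE — a valid safe sequence is P9, P1, P3, P8, P6.
Key observation: at P9 the run first touches a limit — (0, 1, 2) against (0, 2, 2), exact on a resource it actually requests.
Check, step by step:
  pool = (0, 2, 2)
  run P9 (needs (0, 1, 2), free (0, 2, 2)); after release of (1, 1, 2) the pool is (1, 3, 4)
  run P1 (needs (1, 2, 4), free (1, 3, 4)); after release of (1, 0, 3) the pool is (2, 3, 7)
  run P3 (needs (0, 3, 2), free (2, 3, 7)); after release of (0, 0, 3) the pool is (2, 3, 10)
  run P8 (needs (0, 3, 9), free (2, 3, 10)); after release of (2, 2, 2) the pool is (4, 5, 12)
  run P6 (needs (2, 0, 11), free (4, 5, 12)); after release of (0, 2, 0) the pool is (4, 7, 12)
(3) Precisely 2 of the possible complete orderings are safe sequences.


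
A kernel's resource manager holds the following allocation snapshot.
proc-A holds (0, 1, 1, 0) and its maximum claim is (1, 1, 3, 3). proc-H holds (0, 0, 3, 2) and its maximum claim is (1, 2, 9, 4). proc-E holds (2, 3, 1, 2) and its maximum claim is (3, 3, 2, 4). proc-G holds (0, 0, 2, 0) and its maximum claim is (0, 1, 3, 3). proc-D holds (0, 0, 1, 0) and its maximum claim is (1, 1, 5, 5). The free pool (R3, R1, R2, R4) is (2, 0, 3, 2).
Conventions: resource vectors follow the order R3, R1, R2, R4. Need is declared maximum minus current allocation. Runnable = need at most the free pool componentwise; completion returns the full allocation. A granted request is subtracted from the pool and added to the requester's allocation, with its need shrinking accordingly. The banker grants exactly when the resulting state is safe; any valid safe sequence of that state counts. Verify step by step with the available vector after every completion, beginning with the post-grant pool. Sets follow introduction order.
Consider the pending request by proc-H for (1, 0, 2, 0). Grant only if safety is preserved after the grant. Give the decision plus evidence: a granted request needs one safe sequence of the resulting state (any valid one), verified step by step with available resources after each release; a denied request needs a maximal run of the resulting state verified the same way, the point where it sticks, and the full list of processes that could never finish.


GRANT — the state after the grant stays safe, e.g. via proc-E, proc-G, proc-H, proc-D, proc-A.
Key observation: the grant leaves (1, 0, 1, 2) free — enough for proc-E, whose release restarts the cascade.
Verifying the post-grant state step by step:
  pool = (1, 0, 1, 2)
  proc-E needs (1, 0, 1, 2) <= (1, 0, 1, 2) -> finishes; pool += (2, 3, 1, 2) = (3, 3, 2, 4)
  proc-G needs (0, 1, 1, 3) <= (3, 3, 2, 4) -> finishes; pool += (0, 0, 2, 0) = (3, 3, 4, 4)
  proc-H needs (0, 2, 4, 2) <= (3, 3, 4, 4) -> finishes; pool += (1, 0, 5, 2) = (4, 3, 9, 6)
  proc-D needs (1, 1, 4, 5) <= (4, 3, 9, 6) -> finishes; pool += (0, 0, 1, 0) = (4, 3, 10, 6)
  proc-A needs (1, 0, 2, 3) <= (4, 3, 10, 6) -> finishes; pool += (0, 1, 1, 0) = (4, 4, 11, 6)


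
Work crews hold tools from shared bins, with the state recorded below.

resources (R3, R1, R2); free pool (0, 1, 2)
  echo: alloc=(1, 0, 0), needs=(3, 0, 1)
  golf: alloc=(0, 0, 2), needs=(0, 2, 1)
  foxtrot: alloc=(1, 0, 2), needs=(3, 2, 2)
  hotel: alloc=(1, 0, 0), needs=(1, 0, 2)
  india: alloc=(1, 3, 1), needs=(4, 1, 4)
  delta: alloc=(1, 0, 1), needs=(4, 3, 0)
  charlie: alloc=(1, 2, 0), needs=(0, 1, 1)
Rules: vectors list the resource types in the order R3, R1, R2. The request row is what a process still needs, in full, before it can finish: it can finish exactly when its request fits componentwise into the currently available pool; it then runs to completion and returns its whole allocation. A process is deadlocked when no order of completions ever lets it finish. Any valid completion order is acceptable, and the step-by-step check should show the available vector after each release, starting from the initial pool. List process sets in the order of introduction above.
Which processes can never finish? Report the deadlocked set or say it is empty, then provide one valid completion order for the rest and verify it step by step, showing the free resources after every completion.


The deadlocked set is echo, foxtrot, india and delta.
Key observation: once charlie, golf, hotel finish, the pool peaks at (2, 3, 4) — and every remaining process still needs more R3 than that.
One completion order for the rest: charlie, golf, hotel. Check, step by step:
  pool = (0, 1, 2)
  run charlie (needs (0, 1, 1), free (0, 1, 2)); after release of (1, 2, 0) the pool is (1, 3, 2)
  run golf (needs (0, 2, 1), free (1, 3, 2)); after release of (0, 0, 2) the pool is (1, 3, 4)
  run hotel (needs (1, 0, 2), free (1, 3, 4)); after release of (1, 0, 0) the pool is (2, 3, 4)
The stuck group stays short no matter what:
  blocked: echo wants (3, 0, 1), pool (2, 3, 4) — not enough R3
  blocked: foxtrot wants (3, 2, 2), pool (2, 3, 4) — not enough R3
  blocked: india wants (4, 1, 4), pool (2, 3, 4) — not enough R3
  blocked: delta wants (4, 3, 0), pool (2, 3, 4) — not enough R3


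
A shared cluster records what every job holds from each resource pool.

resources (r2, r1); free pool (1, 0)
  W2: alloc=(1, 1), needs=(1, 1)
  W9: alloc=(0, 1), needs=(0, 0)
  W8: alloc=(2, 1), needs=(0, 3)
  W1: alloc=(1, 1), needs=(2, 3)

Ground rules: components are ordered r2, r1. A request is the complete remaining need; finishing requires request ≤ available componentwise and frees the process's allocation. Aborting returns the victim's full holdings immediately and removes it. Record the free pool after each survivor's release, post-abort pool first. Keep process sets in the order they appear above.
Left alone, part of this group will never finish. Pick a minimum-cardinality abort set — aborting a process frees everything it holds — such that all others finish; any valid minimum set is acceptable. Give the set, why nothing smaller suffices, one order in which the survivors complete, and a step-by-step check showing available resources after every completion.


Abort W8.
Key observation: W1 could never have finished before the abort; with (2, 1) returned by W8, it fits at step 3.
Why nothing smaller works: aborting no one leaves the state deadlocked as given.
One survivor order: W9, W2, W1. Step-by-step check (post-abort pool first):
  pool = (3, 1)
  run W9 (needs (0, 0), free (3, 1)); after release of (0, 1) the pool is (3, 2)
  run W2 (needs (1, 1), free (3, 2)); after release of (1, 1) the pool is (4, 3)
  run W1 (needs (2, 3), free (4, 3)); after release of (1, 1) the pool is (5, 4)


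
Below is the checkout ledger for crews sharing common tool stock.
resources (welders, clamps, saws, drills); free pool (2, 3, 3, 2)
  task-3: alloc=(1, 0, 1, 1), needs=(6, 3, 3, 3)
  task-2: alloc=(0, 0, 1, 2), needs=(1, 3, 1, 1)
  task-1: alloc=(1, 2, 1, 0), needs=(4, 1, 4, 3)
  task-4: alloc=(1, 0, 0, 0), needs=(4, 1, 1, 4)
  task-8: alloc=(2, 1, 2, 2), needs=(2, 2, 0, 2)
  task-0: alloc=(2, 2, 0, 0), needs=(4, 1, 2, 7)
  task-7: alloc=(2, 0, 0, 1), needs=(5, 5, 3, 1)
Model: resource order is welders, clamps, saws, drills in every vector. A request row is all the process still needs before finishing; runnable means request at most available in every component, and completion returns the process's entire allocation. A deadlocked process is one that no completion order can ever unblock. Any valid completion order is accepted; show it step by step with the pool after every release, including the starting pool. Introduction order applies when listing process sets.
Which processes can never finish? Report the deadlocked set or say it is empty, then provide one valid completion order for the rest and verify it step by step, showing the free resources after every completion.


The deadlocked set is empty.
Key observation: beginning at task-8, releases accumulate fast enough that every process eventually fits.
One completion order for the rest: task-8, task-1, task-2, task-7, task-4, task-3, task-0. Step-by-step check:
  pool = (2, 3, 3, 2)
  task-8: need (2, 2, 0, 2) fits (2, 3, 3, 2); releases (2, 1, 2, 2), pool now (4, 4, 5, 4)
  task-1: need (4, 1, 4, 3) fits (4, 4, 5, 4); releases (1, 2, 1, 0), pool now (5, 6, 6, 4)
  task-2: need (1, 3, 1, 1) fits (5, 6, 6, 4); releases (0, 0, 1, 2), pool now (5, 6, 7, 6)
  task-7: need (5, 5, 3, 1) fits (5, 6, 7, 6); releases (2, 0, 0, 1), pool now (7, 6, 7, 7)
  task-4: need (4, 1, 1, 4) fits (7, 6, 7, 7); releases (1, 0, 0, 0), pool now (8, 6, 7, 7)
  task-3: need (6, 3, 3, 3) fits (8, 6, 7, 7); releases (1, 0, 1, 1), pool now (9, 6, 8, 8)
  task-0: need (4, 1, 2, 7) fits (9, 6, 8, 8); releases (2, 2, 0, 0), pool now (11, 8, 8, 8)


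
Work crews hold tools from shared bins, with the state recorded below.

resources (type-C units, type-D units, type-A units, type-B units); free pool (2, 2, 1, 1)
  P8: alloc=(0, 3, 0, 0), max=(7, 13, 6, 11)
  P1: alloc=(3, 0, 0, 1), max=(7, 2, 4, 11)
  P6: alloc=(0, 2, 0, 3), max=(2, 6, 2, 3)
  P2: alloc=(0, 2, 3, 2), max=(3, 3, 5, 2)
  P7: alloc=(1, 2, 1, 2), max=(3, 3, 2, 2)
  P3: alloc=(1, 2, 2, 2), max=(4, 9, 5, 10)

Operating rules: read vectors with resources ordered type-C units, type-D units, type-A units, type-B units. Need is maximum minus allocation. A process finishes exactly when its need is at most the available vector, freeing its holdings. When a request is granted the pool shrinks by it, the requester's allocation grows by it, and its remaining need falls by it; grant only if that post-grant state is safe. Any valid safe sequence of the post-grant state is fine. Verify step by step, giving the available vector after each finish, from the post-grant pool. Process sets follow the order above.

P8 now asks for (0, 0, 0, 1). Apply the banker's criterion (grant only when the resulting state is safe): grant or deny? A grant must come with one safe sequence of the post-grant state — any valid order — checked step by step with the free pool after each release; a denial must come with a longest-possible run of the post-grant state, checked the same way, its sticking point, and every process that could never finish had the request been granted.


DENY. Granting would leave the state unsafe.
Key observation: type-B units is the bottleneck — with P7, P6, P2 done the pool holds (3, 8, 5, 7), short of every remaining need.
On the post-grant state, P7, P6, P2 is a maximal run — nothing extends it. Check, step by step:
  pool = (2, 2, 1, 0)
  P7 needs (2, 1, 1, 0) <= (2, 2, 1, 0) -> finishes; pool += (1, 2, 1, 2) = (3, 4, 2, 2)
  P6 needs (2, 4, 2, 0) <= (3, 4, 2, 2) -> finishes; pool += (0, 2, 0, 3) = (3, 6, 2, 5)
  P2 needs (3, 1, 2, 0) <= (3, 6, 2, 5) -> finishes; pool += (0, 2, 3, 2) = (3, 8, 5, 7)
  blocked: P8 wants (7, 10, 6, 10), pool (3, 8, 5, 7) — not enough type-C units, type-D units, type-A units and type-B units
  blocked: P1 wants (4, 2, 4, 10), pool (3, 8, 5, 7) — not enough type-C units and type-B units
  blocked: P3 wants (3, 7, 3, 8), pool (3, 8, 5, 7) — not enough type-B units
Post-grant, the permanently blocked set is P8, P1 and P3.


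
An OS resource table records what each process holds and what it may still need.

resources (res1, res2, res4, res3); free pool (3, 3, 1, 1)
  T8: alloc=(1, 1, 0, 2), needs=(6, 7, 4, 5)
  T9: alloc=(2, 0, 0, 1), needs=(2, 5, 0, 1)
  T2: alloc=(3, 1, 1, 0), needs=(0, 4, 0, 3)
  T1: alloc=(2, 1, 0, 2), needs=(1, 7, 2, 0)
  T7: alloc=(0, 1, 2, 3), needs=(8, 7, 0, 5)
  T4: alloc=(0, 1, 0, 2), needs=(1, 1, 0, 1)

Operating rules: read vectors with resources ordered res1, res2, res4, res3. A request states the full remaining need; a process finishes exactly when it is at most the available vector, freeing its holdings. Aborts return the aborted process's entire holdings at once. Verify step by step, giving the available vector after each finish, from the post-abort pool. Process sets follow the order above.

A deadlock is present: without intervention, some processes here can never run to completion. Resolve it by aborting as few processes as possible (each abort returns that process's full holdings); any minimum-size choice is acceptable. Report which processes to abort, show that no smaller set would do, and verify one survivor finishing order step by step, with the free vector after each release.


Minimum abort set: T1 and T7.
Key observation: T8 had no path to completion before; after the abort of T1 and T7 ((2, 2, 2, 5) returned), step 4 is where it fits.
No one abort is enough; case by case: T8 alone leaves T1 blocked (short on res2); T9 alone leaves T8 blocked (short on res2, res4 and res3); T2 alone leaves T8 blocked (short on res2, res4 and res3); T1 alone leaves T8 blocked (short on res2 and res4); T7 alone leaves T8 blocked (short on res2); T4 alone leaves T8 blocked (short on res2, res4 and res3).
The survivors complete as T9, T4, T2, T8. Step-by-step check (starting from the post-abort pool):
  pool = (5, 5, 3, 6)
  T9: need (2, 5, 0, 1) fits (5, 5, 3, 6); releases (2, 0, 0, 1), pool now (7, 5, 3, 7)
  T4: need (1, 1, 0, 1) fits (7, 5, 3, 7); releases (0, 1, 0, 2), pool now (7, 6, 3, 9)
  T2: need (0, 4, 0, 3) fits (7, 6, 3, 9); releases (3, 1, 1, 0), pool now (10, 7, 4, 9)
  T8: need (6, 7, 4, 5) fits (10, 7, 4, 9); releases (1, 1, 0, 2), pool now (11, 8, 4, 11)


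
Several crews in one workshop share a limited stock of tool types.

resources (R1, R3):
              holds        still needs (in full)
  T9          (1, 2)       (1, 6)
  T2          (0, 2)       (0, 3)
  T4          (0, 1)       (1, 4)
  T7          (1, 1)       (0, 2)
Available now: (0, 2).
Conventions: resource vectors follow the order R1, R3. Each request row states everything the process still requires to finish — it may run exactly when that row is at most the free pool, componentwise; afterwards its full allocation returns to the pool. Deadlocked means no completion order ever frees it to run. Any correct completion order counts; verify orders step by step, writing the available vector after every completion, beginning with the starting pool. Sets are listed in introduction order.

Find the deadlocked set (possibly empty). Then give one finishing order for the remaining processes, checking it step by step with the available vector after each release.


No process is deadlocked.
Key observation: the pool covers T7 at once, and every later process fits after earlier releases.
The rest can finish in the order T7, T2, T4, T9. Check, step by step:
  pool = (0, 2)
  T7 needs (0, 2) <= (0, 2) -> finishes; pool += (1, 1) = (1, 3)
  T2 needs (0, 3) <= (1, 3) -> finishes; pool += (0, 2) = (1, 5)
  T4 needs (1, 4) <= (1, 5) -> finishes; pool += (0, 1) = (1, 6)
  T9 needs (1, 6) <= (1, 6) -> finishes; pool += (1, 2) = (2, 8)


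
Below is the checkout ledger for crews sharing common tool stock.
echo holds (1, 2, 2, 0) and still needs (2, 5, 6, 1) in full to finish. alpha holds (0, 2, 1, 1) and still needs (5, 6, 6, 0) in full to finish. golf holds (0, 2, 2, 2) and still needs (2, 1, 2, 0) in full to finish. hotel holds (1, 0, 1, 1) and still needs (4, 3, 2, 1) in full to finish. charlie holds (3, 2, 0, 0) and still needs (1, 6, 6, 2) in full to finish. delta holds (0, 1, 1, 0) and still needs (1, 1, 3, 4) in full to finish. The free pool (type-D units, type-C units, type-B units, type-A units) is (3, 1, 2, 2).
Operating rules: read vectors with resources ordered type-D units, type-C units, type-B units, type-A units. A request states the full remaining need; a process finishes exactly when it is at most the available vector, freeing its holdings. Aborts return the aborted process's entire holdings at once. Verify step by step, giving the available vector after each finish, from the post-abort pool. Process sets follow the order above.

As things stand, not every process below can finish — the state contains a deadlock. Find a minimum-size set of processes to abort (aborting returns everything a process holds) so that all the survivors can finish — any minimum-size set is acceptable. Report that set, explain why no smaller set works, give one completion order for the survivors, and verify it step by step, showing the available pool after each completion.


Minimum abort set: echo.
Key observation: before aborting echo, hotel was permanently blocked — no order could ever run it; afterwards it completes at step 3.
Minimality: the empty abort set fails — the state is deadlocked as it stands.
One survivor order: golf, delta, hotel, charlie, alpha. Check, step by step (post-abort pool first):
  pool = (4, 3, 4, 2)
  golf needs (2, 1, 2, 0) <= (4, 3, 4, 2) -> finishes; pool += (0, 2, 2, 2) = (4, 5, 6, 4)
  delta needs (1, 1, 3, 4) <= (4, 5, 6, 4) -> finishes; pool += (0, 1, 1, 0) = (4, 6, 7, 4)
  hotel needs (4, 3, 2, 1) <= (4, 6, 7, 4) -> finishes; pool += (1, 0, 1, 1) = (5, 6, 8, 5)
  charlie needs (1, 6, 6, 2) <= (5, 6, 8, 5) -> finishes; pool += (3, 2, 0, 0) = (8, 8, 8, 5)
  alpha needs (5, 6, 6, 0) <= (8, 8, 8, 5) -> finishes; pool += (0, 2, 1, 1) = (8, 10, 9, 6)


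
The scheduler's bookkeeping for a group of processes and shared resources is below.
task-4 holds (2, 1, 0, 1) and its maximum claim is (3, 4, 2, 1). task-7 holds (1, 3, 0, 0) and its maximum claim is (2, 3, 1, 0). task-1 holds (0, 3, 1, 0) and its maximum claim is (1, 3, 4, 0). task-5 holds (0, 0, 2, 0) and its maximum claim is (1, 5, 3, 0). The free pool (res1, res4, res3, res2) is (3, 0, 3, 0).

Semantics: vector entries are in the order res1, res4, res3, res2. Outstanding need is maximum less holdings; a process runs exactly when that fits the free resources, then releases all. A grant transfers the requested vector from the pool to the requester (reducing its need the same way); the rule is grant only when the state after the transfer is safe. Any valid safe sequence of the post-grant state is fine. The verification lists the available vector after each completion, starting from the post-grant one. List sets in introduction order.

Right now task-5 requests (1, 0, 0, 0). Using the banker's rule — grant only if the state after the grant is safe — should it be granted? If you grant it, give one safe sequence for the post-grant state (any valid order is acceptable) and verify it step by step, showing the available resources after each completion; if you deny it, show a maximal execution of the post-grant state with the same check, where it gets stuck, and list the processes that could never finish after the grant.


GRANT — the state after the grant stays safe, e.g. via task-7, task-1, task-5, task-4.
Key observation: granting shrinks the pool to (2, 0, 3, 0), yet task-7 still fits and the chain goes through.
Step-by-step check of the post-grant state:
  pool = (2, 0, 3, 0)
  task-7: need (1, 0, 1, 0) fits (2, 0, 3, 0); releases (1, 3, 0, 0), pool now (3, 3, 3, 0)
  task-1: need (1, 0, 3, 0) fits (3, 3, 3, 0); releases (0, 3, 1, 0), pool now (3, 6, 4, 0)
  task-5: need (0, 5, 1, 0) fits (3, 6, 4, 0); releases (1, 0, 2, 0), pool now (4, 6, 6, 0)
  task-4: need (1, 3, 2, 0) fits (4, 6, 6, 0); releases (2, 1, 0, 1), pool now (6, 7, 6, 1)


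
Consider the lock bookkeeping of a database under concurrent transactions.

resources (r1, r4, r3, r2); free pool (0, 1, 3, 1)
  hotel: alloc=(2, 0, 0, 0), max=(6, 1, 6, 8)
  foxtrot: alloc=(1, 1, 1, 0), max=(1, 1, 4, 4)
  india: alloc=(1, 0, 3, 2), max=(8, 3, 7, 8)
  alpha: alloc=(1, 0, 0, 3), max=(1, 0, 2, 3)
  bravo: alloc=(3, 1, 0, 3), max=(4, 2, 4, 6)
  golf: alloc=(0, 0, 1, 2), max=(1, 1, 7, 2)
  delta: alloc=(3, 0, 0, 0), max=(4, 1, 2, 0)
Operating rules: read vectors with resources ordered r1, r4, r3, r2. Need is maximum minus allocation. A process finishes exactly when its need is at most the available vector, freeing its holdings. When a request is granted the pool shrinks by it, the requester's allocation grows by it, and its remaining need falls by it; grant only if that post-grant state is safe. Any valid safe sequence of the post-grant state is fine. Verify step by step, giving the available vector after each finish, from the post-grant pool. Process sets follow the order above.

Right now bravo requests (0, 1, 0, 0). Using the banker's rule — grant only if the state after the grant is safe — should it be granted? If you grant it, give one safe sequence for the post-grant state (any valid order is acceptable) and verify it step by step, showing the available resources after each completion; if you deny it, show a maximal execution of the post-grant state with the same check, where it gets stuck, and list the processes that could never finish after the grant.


GRANT. The post-grant state is safe; one safe sequence: alpha, foxtrot, delta, bravo, india, golf, hotel.
Key observation: with (0, 0, 3, 1) left after the transfer, alpha can run at once — the state stays safe.
Step-by-step check of the post-grant state:
  pool = (0, 0, 3, 1)
  alpha needs (0, 0, 2, 0) <= (0, 0, 3, 1) -> finishes; pool += (1, 0, 0, 3) = (1, 0, 3, 4)
  foxtrot needs (0, 0, 3, 4) <= (1, 0, 3, 4) -> finishes; pool += (1, 1, 1, 0) = (2, 1, 4, 4)
  delta needs (1, 1, 2, 0) <= (2, 1, 4, 4) -> finishes; pool += (3, 0, 0, 0) = (5, 1, 4, 4)
  bravo needs (1, 0, 4, 3) <= (5, 1, 4, 4) -> finishes; pool += (3, 2, 0, 3) = (8, 3, 4, 7)
  india needs (7, 3, 4, 6) <= (8, 3, 4, 7) -> finishes; pool += (1, 0, 3, 2) = (9, 3, 7, 9)
  golf needs (1, 1, 6, 0) <= (9, 3, 7, 9) -> finishes; pool += (0, 0, 1, 2) = (9, 3, 8, 11)
  hotel needs (4, 1, 6, 8) <= (9, 3, 8, 11) -> finishes; pool += (2, 0, 0, 0) = (11, 3, 8, 11)


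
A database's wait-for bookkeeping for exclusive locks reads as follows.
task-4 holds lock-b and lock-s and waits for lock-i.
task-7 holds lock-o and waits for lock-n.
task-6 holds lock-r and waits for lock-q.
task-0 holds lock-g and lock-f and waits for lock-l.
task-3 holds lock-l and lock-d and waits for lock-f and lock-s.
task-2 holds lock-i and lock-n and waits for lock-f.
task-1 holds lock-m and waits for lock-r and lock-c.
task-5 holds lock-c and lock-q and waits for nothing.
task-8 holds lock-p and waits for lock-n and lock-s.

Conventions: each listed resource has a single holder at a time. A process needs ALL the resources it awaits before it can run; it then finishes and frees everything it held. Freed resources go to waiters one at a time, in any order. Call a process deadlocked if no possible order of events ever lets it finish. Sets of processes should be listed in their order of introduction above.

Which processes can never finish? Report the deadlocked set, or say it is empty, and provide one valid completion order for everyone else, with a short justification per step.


The deadlocked set is task-4, task-7, task-0, task-3, task-2 and task-8.
Key observation: the cycle task-4 -> task-2 -> task-0 -> task-3 -> task-4 can never break — each member waits on the next; task-7 and task-8 wait into the deadlock from upstream.
A valid finishing order for the others: task-5, task-6, task-1.
Verifying each step:
  task-5 waits on nothing -> runs at once and releases lock-c and lock-q
  run task-6 (all its waits — lock-q — are resolved); releases lock-r
  run task-1 (all its waits — lock-r and lock-c — are resolved); releases lock-m
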